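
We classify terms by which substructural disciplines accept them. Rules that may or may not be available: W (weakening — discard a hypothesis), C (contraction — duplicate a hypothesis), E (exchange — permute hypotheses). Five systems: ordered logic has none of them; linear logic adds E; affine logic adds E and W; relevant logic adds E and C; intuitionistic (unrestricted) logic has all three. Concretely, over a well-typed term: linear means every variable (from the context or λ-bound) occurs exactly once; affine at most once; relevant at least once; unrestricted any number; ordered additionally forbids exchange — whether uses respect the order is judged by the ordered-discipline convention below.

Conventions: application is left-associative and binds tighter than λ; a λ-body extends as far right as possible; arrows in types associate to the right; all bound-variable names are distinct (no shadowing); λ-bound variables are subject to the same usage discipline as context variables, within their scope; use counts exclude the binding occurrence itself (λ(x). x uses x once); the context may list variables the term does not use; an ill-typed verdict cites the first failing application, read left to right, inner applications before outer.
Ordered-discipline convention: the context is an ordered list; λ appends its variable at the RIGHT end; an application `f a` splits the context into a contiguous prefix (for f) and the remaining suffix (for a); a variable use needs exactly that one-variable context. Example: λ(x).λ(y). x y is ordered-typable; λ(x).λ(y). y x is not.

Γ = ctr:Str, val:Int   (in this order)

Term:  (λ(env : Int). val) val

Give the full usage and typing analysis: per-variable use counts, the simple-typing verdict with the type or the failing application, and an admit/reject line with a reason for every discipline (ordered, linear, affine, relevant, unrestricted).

counts: ctr=0; val=2; env (λ-bound)=0
use order (left to right): val, val
typing: well-typed at Int
ordered ✗ (uses contraction: val ×2; ctr, env left unused)
linear ✗ (uses contraction: val ×2; ctr, env left unused)
affine ✗ (uses contraction: val ×2)
relevant ✗ (ctr, env left unused)
unrestricted ✓ (well-typed at Int; no restrictions here)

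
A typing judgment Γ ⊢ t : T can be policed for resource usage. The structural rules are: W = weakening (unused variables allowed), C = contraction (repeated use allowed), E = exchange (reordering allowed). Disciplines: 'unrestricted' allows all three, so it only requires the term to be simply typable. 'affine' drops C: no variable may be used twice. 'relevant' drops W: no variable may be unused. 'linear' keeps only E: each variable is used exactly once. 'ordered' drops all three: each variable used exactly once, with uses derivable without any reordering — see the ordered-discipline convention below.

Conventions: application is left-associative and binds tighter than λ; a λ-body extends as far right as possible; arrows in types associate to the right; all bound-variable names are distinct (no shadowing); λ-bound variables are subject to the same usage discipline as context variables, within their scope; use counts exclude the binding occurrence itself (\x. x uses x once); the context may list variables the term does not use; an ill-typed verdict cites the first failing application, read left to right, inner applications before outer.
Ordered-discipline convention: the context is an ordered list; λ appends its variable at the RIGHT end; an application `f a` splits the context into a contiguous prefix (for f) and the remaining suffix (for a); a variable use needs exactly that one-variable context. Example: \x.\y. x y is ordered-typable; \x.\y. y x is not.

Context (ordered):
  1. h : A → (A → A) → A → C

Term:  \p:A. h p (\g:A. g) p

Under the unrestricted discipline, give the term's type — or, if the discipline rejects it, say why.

term : A → C
use counts: h ×1, p (λ-bound) ×2, g (λ-bound) ×1
order of uses: h, p, g, p
typing: ✓ — A → C
across the five disciplines: ordered ✗, linear ✗, affine ✗, relevant ✓, unrestricted ✓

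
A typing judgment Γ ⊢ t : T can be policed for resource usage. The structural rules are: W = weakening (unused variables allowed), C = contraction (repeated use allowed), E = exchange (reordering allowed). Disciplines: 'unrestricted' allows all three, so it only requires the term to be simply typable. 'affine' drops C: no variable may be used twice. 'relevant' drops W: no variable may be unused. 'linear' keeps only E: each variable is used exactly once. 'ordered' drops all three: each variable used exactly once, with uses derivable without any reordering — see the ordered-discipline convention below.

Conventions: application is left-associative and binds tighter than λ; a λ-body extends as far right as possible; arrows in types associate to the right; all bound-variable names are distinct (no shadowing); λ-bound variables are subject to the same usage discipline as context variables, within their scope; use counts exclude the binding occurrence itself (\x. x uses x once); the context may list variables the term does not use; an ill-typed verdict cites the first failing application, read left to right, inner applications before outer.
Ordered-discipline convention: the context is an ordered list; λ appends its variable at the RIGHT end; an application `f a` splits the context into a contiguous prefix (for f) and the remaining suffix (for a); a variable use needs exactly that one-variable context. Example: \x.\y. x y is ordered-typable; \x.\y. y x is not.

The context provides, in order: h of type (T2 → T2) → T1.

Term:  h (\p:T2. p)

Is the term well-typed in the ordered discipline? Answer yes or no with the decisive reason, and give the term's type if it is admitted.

yes — one use each (h, p); ordered split holds; term : T1
variable uses: h=1, p [bound]=1
left-to-right use order: h, p
typing: well-typed — term : T1
all disciplines: ordered ✓ | linear ✓ | affine ✓ | relevant ✓ | unrestricted ✓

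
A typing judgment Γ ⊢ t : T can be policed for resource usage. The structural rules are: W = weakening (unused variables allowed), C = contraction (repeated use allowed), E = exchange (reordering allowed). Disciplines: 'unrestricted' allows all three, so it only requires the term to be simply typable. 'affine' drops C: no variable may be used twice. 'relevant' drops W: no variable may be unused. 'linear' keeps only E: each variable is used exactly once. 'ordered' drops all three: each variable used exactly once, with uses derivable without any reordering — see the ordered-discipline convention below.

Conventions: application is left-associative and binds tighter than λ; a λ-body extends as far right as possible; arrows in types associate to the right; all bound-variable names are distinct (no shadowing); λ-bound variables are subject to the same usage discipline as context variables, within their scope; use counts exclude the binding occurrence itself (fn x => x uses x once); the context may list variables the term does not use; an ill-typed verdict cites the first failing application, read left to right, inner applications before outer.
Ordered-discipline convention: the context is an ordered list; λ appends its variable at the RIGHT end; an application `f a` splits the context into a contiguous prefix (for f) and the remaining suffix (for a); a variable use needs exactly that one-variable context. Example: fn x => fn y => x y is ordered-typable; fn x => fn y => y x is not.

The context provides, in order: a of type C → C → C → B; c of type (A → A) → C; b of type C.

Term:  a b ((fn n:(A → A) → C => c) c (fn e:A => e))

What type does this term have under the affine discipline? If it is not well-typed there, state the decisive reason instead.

not well-typed under affine — c ×2 used more than once (contraction)
usage: a: 1×; c: 2×; b: 1×; n (bound): 0×; e (bound): 1×
use order (left to right): a, b, c, c, e
typing: well-typed at C → B
all disciplines: ordered ✗, linear ✗, affine ✗, relevant ✗, unrestricted ✓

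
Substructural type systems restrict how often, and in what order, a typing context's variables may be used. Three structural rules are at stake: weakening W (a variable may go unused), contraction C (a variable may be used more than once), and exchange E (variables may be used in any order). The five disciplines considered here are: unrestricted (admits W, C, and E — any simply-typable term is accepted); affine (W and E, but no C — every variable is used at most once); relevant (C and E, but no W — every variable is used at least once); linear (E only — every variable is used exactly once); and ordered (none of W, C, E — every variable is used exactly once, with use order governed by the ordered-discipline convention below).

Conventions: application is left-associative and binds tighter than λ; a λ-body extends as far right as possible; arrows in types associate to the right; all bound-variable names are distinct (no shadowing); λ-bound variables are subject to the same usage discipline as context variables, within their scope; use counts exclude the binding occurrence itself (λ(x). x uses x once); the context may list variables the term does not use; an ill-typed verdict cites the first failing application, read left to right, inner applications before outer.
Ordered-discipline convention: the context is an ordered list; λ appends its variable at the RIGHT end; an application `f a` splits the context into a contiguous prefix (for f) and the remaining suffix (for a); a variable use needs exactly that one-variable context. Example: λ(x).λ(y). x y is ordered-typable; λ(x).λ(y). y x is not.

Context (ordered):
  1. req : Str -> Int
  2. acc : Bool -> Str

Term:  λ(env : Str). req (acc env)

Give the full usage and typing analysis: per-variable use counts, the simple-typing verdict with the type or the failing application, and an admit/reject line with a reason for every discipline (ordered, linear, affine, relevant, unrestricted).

counts: req: 1, acc: 1, env (λ-bound): 1
left-to-right use order: req, acc, env
typing: ill-typed: a function awaiting Bool gets Str
ordered ✗ (fails simple typing)
linear ✗ (a type mismatch blocks all five)
affine ✗ (the type mismatch rejects it)
relevant ✗ (not simply typable)
unrestricted ✗ (fails simple typing)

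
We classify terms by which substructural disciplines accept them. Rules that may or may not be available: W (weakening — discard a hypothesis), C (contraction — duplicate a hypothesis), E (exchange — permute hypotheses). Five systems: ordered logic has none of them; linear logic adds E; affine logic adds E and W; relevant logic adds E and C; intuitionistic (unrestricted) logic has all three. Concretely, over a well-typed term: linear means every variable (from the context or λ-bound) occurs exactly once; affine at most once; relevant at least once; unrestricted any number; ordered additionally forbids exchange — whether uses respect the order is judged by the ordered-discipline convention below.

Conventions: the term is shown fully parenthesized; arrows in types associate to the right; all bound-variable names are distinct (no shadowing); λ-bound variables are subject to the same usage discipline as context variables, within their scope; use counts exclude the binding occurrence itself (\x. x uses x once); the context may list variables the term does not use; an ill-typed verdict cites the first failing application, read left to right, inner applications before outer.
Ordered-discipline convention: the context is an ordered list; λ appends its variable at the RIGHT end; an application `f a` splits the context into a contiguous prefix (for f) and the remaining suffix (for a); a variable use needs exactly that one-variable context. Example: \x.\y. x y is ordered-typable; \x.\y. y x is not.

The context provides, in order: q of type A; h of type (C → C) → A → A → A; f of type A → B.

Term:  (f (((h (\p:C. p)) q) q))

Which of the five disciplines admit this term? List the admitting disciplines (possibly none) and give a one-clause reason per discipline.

admitted in: relevant, unrestricted
usage: q ×2; h ×1; f ×1; p (λ-bound) ×1
uses in reading order: f, h, p, q, q
typing: ✓ — B
ordered: ✗ — uses contraction: q ×2
linear: ✗ — uses contraction: q ×2
affine: ✗ — uses contraction: q ×2
relevant: ✓ — every one of q, h, f, p appears
unrestricted: ✓ — simply typable at B; W, C, E all held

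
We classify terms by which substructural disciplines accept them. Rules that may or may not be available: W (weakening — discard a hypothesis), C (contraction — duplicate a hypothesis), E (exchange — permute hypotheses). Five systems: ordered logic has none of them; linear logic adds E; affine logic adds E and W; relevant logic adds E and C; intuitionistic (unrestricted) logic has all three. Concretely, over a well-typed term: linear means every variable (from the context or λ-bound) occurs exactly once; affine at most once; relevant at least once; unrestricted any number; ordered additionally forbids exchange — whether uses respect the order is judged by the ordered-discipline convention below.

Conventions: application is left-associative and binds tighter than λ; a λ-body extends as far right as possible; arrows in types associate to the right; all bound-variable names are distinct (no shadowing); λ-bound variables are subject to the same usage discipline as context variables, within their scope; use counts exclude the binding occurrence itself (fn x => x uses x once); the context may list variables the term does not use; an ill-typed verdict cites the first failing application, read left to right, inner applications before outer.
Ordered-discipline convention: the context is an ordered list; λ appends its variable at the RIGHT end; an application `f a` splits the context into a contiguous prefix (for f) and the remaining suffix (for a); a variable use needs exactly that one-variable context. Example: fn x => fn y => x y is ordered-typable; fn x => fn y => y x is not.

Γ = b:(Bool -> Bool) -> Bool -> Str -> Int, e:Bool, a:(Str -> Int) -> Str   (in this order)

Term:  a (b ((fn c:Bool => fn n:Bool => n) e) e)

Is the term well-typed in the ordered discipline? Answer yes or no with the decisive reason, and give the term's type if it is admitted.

no — uses contraction: e ×2; c left unused
variable uses: b=1, e=2, a=1, c (λ-bound)=0, n (λ-bound)=1
use order (left to right): a, b, n, e, e
typing: the term checks, with type Str
all disciplines: ordered ✗ | linear ✗ | affine ✗ | relevant ✗ | unrestricted ✓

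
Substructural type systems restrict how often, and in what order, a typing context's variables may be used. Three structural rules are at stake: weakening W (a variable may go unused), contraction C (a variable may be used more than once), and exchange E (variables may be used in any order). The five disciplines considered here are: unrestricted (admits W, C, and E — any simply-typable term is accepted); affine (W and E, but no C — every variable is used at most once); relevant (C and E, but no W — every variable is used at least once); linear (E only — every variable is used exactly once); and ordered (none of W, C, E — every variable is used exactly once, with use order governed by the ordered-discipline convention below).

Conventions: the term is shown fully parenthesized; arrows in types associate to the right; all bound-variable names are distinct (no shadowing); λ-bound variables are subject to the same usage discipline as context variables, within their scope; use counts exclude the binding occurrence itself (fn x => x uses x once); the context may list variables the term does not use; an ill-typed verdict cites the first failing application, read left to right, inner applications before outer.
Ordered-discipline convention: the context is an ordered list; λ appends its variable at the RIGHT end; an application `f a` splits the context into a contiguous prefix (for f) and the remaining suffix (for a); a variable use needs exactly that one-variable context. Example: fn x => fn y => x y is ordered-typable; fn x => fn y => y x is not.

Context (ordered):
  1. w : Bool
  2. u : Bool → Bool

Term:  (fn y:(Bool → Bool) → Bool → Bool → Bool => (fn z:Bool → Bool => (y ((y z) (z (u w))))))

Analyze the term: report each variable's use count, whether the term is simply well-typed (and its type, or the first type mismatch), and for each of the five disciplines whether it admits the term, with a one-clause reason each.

counts: w=1; u=1; y (λ-bound)=2; z (λ-bound)=2
order of uses: y, y, z, z, u, w
typing: well-typed at ((Bool → Bool) → Bool → Bool → Bool) → (Bool → Bool) → Bool → Bool → Bool
ordered: ✗, repeated use of y ×2, z ×2
linear: ✗, repeated use of y ×2, z ×2
affine: ✗, repeated use of y ×2, z ×2
relevant: ✓, at least one use each (w, u, y, z)
unrestricted: ✓, type-checks (((Bool → Bool) → Bool → Bool → Bool) → (Bool → Bool) → Bool → Bool → Bool) and nothing is barred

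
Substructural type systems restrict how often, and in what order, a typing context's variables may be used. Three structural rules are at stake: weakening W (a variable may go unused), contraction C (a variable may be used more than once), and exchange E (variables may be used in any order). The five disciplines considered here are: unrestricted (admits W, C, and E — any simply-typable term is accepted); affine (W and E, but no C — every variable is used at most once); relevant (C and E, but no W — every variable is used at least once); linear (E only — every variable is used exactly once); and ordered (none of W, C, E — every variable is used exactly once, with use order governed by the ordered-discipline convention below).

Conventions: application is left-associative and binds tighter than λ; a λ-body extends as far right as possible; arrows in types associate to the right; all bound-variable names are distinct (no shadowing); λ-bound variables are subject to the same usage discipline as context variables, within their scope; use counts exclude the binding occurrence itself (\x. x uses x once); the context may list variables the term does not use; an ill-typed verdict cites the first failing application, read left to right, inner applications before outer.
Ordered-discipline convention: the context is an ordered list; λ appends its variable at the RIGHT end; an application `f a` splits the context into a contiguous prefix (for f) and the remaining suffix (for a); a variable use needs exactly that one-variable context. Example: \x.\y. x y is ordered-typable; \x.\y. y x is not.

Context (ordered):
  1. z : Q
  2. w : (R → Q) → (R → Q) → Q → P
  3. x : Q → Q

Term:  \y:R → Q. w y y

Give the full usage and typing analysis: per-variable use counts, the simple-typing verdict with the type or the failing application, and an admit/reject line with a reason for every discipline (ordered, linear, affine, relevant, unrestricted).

counts: z=0; w=1; x=0; y [bound]=2
order of uses: w, y, y
typing: well-typed at (R → Q) → Q → P
ordered: ✗, y ×2 used more than once (contraction); needs weakening: z, x unused
linear: ✗, y ×2 used more than once (contraction); needs weakening: z, x unused
affine: ✗, y ×2 used more than once (contraction)
relevant: ✗, needs weakening: z, x unused
unrestricted: ✓, type-checks ((R → Q) → Q → P) and nothing is barred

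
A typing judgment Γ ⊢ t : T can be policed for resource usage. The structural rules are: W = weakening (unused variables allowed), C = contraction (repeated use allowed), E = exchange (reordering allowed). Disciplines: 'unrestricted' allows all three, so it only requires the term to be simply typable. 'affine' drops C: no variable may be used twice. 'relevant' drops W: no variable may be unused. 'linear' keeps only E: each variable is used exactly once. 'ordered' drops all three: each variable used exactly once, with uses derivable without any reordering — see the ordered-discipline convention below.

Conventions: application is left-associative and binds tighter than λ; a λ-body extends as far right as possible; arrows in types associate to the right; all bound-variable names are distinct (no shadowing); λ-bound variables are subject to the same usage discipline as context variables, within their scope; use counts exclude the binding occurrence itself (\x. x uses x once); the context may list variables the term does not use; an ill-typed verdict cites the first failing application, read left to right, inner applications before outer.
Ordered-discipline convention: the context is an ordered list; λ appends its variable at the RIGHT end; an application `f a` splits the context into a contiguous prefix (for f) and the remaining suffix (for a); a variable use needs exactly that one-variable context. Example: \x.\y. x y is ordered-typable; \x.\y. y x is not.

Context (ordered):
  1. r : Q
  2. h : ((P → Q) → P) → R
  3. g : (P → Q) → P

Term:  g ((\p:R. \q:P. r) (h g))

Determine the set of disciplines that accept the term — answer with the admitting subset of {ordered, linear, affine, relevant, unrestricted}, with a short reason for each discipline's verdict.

admitted in: unrestricted
counts: r=1, h=1, g=2, p (bound)=0, q (bound)=0
order of uses: g, r, h, g
typing: ✓ — P
ordered: ✗, needs contraction — g ×2; p, q never used (weakening)
linear: ✗, needs contraction — g ×2; p, q never used (weakening)
affine: ✗, needs contraction — g ×2
relevant: ✗, p, q never used (weakening)
unrestricted: ✓, well-typed at P; no restrictions here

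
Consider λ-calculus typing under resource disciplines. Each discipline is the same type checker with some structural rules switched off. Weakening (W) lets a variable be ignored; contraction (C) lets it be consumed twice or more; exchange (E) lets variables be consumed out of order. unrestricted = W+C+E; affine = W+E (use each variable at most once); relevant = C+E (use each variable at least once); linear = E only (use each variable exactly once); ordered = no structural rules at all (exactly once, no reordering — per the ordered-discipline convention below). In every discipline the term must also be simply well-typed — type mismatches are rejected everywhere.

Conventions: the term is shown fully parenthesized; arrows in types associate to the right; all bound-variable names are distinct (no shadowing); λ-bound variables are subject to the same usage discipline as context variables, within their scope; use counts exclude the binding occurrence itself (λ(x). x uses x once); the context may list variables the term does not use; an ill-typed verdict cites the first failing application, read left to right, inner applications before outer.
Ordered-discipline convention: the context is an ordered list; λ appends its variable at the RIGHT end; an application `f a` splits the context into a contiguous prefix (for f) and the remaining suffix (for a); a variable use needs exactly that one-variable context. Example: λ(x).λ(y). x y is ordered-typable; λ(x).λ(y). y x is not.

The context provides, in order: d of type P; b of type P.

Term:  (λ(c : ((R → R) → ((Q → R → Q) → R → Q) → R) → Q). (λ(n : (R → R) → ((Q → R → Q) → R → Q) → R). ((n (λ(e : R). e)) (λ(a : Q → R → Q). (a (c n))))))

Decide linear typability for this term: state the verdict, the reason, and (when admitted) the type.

no — uses contraction: n ×2; needs weakening: d, b unused
counts: d: 0×, b: 0×, c (bound): 1×, n (bound): 2×, e (bound): 1×, a (bound): 1×
left-to-right use order: n, e, a, c, n
typing: the term checks, with type (((R → R) → ((Q → R → Q) → R → Q) → R) → Q) → ((R → R) → ((Q → R → Q) → R → Q) → R) → R
all disciplines: ordered ✗ · linear ✗ · affine ✗ · relevant ✗ · unrestricted ✓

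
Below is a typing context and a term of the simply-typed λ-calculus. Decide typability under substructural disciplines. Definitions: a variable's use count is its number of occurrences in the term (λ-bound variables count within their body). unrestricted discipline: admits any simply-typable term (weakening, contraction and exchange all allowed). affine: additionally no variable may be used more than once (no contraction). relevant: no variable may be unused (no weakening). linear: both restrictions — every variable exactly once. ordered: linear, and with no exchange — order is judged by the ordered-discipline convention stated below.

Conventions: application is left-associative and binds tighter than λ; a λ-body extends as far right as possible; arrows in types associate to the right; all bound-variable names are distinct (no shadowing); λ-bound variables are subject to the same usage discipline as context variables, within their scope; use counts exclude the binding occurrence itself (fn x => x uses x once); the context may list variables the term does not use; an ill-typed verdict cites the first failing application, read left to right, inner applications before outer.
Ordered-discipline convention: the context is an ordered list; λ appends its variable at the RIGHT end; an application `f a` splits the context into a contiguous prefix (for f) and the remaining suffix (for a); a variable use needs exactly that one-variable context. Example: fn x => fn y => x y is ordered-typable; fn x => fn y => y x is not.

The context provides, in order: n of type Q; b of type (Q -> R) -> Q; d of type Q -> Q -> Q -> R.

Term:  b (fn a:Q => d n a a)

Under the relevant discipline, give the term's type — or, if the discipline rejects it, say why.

term : Q
variable uses: n=1, b=1, d=1, a (λ-bound)=2
order of uses: b, d, n, a, a
typing: well-typed at Q
per-discipline verdicts: ordered ✗, linear ✗, affine ✗, relevant ✓, unrestricted ✓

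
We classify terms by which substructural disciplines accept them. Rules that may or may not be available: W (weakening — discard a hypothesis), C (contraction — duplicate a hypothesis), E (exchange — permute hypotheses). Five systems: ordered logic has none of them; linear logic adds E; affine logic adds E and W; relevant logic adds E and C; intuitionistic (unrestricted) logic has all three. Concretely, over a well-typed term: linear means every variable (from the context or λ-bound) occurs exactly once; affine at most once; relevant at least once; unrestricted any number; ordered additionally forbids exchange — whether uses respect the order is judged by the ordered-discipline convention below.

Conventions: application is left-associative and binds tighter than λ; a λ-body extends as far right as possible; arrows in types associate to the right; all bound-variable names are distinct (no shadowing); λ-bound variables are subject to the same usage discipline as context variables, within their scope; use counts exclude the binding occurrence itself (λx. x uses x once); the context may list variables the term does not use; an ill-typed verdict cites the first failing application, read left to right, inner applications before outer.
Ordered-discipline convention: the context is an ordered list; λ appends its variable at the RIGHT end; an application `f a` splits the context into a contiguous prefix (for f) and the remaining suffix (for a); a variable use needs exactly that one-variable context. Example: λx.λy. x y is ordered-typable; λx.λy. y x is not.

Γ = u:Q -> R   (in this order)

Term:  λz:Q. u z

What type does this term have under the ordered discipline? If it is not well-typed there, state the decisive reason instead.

term : Q -> R
usage: u: 1, z (λ-bound): 1
uses in reading order: u, z
typing: the term checks, with type Q -> R
all disciplines: ordered ✓; linear ✓; affine ✓; relevant ✓; unrestricted ✓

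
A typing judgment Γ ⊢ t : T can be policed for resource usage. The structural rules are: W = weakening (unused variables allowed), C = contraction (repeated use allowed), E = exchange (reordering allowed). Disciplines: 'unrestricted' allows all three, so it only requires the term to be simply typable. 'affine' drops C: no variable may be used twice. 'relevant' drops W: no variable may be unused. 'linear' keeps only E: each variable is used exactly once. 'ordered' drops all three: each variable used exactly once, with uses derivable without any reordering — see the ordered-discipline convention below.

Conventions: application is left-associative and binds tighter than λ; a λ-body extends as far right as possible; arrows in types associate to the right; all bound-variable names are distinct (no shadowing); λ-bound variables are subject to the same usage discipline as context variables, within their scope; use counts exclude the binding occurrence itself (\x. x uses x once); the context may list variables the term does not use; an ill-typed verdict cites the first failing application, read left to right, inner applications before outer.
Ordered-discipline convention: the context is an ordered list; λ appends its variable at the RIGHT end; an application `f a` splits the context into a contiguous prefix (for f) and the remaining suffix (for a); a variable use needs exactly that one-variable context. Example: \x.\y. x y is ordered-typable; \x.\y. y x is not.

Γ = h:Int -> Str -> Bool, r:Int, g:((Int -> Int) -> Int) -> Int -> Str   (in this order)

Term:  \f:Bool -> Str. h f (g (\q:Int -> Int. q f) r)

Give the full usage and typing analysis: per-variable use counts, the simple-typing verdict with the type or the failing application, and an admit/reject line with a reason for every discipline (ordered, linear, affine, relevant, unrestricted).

variable uses: h: 1; r: 1; g: 1; f (λ-bound): 2; q (λ-bound): 1
uses in reading order: h, f, g, q, f, r
typing: ill-typed: an argument Bool -> Str mismatches the expected Int
ordered ✗ (the type mismatch rejects it)
linear ✗ (not simply typable)
affine ✗ (fails simple typing)
relevant ✗ (a type mismatch blocks all five)
unrestricted ✗ (the type mismatch rejects it)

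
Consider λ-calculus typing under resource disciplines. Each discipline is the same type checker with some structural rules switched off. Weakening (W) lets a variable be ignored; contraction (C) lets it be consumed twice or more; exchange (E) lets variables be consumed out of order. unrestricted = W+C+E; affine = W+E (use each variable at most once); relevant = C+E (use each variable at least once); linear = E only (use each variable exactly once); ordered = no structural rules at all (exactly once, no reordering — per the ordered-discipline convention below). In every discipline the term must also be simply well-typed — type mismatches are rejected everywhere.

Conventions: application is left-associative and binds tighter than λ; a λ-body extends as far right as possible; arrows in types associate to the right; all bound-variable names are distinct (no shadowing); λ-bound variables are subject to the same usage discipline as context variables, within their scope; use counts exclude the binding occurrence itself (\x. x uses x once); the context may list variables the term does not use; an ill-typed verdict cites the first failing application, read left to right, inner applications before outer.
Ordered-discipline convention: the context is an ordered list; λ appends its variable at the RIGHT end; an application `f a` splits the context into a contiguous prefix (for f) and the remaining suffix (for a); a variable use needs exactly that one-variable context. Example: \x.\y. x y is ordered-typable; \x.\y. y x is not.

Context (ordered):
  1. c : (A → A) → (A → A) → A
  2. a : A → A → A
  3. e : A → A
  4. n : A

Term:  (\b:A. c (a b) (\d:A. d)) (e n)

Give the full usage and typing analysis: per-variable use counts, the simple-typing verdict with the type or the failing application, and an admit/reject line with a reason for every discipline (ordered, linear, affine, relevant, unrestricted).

variable uses: c ×1; a ×1; e ×1; n ×1; b [bound] ×1; d [bound] ×1
use order (left to right): c, a, b, d, e, n
typing: the term checks, with type A
ordered: ✓ — one use each (c, a, e, n, b, d); ordered split holds
linear: ✓ — single use per variable (c, a, e, n, b, d)
affine: ✓ — c, a, e, n, b, d: no repeats, contraction unneeded
relevant: ✓ — none of c, a, e, n, b, d goes unused
unrestricted: ✓ — well-typed at A; no restrictions here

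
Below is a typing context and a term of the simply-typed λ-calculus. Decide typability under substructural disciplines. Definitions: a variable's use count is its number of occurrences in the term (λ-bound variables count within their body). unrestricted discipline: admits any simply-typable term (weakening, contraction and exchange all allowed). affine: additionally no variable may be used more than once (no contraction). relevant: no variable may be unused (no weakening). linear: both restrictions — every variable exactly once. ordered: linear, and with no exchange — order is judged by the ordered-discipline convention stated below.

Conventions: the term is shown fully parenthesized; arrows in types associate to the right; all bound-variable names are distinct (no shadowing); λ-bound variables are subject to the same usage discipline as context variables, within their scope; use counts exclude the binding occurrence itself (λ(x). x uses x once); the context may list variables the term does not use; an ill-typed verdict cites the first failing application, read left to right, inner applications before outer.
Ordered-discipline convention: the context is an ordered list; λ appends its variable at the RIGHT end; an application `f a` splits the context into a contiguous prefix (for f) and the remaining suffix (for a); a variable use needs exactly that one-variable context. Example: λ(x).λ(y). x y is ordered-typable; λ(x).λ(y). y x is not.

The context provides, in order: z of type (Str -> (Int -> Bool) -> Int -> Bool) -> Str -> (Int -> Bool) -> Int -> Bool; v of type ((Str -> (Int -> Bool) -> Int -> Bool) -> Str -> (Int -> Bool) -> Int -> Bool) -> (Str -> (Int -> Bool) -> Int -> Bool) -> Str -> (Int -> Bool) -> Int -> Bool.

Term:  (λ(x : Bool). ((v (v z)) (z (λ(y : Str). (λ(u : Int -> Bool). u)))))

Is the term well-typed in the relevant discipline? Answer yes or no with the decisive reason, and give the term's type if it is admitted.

no — needs weakening: x, y unused
counts: z: 2×; v: 2×; x (λ-bound): 0×; y (λ-bound): 0×; u (λ-bound): 1×
use order (left to right): v, v, z, z, u
typing: the term checks, with type Bool -> Str -> (Int -> Bool) -> Int -> Bool
per-discipline verdicts: ordered ✗ · linear ✗ · affine ✗ · relevant ✗ · unrestricted ✓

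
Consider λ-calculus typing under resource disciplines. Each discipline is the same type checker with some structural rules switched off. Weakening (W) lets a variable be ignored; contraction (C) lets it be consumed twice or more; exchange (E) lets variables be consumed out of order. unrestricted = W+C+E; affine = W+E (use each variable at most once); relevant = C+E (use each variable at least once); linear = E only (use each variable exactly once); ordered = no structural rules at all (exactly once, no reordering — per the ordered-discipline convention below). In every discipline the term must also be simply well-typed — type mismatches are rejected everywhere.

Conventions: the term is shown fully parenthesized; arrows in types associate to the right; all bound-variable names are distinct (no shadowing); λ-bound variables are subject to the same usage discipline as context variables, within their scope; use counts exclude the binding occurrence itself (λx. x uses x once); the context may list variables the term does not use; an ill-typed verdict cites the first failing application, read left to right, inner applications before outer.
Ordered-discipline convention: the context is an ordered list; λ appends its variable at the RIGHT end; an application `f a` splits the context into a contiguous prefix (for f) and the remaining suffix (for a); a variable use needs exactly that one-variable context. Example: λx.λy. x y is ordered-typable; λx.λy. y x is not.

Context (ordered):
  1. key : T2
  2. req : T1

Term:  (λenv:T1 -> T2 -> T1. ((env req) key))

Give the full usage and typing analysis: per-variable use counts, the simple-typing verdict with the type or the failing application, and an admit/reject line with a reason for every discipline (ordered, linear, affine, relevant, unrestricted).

use counts: key ×1, req ×1, env (λ-bound) ×1
uses in reading order: env, req, key
typing: well-typed at (T1 -> T2 -> T1) -> T1
ordered: ✗, no contiguous prefix/suffix split fits env, req, key
linear: ✓, each of key, req, env used exactly once
affine: ✓, at most one use each (key, req, env)
relevant: ✓, key, req, env: all used, weakening unneeded
unrestricted: ✓, simply typable at (T1 -> T2 -> T1) -> T1; W, C, E all held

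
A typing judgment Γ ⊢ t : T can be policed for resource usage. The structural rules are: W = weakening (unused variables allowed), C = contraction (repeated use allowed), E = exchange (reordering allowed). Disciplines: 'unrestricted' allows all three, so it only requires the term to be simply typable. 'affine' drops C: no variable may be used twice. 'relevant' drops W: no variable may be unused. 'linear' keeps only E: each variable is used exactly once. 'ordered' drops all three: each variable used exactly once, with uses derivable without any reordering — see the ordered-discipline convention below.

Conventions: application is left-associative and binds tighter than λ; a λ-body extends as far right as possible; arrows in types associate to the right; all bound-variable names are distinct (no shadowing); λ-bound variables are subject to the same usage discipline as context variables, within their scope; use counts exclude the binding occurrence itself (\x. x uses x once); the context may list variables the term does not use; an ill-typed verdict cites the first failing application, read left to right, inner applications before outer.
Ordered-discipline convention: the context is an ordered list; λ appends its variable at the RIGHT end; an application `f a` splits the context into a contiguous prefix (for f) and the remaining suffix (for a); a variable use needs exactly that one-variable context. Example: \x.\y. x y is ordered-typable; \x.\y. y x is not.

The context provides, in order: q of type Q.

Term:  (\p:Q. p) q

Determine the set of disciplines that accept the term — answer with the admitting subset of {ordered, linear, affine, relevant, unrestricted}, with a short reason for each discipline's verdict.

admitting disciplines: ordered, linear, affine, relevant, unrestricted
variable uses: q=1, p (λ-bound)=1
use order (left to right): p, q
typing: the term checks, with type Q
ordered: ✓, q, p: once each, no exchange needed
linear: ✓, q, p: one use apiece
affine: ✓, none of q, p used more than once
relevant: ✓, q, p: all used, weakening unneeded
unrestricted: ✓, typability at Q is all that's needed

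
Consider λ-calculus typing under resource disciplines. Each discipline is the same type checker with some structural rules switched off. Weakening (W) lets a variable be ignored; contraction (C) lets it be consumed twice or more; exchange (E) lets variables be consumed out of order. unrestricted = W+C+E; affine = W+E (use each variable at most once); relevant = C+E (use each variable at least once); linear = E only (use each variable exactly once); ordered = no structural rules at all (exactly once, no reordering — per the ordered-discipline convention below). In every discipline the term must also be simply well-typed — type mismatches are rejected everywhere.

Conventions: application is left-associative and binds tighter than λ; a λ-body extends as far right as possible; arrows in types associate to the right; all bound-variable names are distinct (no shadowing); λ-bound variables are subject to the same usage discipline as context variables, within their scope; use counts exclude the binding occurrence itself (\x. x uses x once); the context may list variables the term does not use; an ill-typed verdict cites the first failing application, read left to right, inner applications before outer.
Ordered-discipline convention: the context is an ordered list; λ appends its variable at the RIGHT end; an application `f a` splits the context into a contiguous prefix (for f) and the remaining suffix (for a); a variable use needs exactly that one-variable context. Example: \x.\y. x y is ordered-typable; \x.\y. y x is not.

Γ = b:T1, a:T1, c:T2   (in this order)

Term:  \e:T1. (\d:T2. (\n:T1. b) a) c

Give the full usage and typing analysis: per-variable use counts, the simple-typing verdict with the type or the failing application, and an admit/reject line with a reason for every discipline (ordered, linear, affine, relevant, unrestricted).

counts: b=1; a=1; c=1; e (λ-bound)=0; d (λ-bound)=0; n (λ-bound)=0
uses in reading order: b, a, c
typing: well-typed at T1 -> T1
ordered ✗ (e, d, n never used (weakening))
linear ✗ (e, d, n never used (weakening))
affine ✓ (b, a, c, e, d, n: no repeats, contraction unneeded)
relevant ✗ (e, d, n never used (weakening))
unrestricted ✓ (type-checks (T1 -> T1) and nothing is barred)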